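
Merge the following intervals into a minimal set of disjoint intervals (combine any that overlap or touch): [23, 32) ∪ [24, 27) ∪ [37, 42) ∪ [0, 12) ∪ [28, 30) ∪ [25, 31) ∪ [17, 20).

Sort by start: [0, 12), [17, 20), [23, 32), [24, 27), [25, 31), [28, 30), [37, 42).
[17, 20) is disjoint → start new block.
[23, 32) is disjoint → start new block.
[24, 27) overlaps/touches [23, 32) → extend to [23, 32).
[25, 31) overlaps/touches [23, 32) → extend to [23, 32).
[28, 30) overlaps/touches [23, 32) → extend to [23, 32).
[37, 42) is disjoint → start new block.

[0, 12) ∪ [17, 20) ∪ [23, 32) ∪ [37, 42)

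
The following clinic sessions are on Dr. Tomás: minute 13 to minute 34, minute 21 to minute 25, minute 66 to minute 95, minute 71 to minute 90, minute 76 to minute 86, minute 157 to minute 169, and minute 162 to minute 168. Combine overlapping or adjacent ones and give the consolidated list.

minute 13 to minute 34, minute 66 to minute 95, minute 157 to minute 169

minute 21 to minute 25 overlaps/touches minute 13 to minute 34 → extend to minute 13 to minute 34.
minute 66 to minute 95 is disjoint → start new block.
minute 71 to minute 90 overlaps/touches minute 66 to minute 95 → extend to minute 66 to minute 95.
minute 76 to minute 86 overlaps/touches minute 66 to minute 95 → extend to minute 66 to minute 95.
minute 157 to minute 169 is disjoint → start new block.
minute 162 to minute 168 overlaps/touches minute 157 to minute 169 → extend to minute 157 to minute 169.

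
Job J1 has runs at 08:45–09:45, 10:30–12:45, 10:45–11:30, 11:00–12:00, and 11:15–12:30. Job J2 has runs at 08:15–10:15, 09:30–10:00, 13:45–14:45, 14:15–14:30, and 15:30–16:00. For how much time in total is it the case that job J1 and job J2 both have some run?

1 h

A, merged: 08:45–09:45, 10:30–12:45.
B, merged: 08:15–10:15, 13:45–14:45, 15:30–16:00.
A ∩ B = 08:45–09:45.
Total: 1 h.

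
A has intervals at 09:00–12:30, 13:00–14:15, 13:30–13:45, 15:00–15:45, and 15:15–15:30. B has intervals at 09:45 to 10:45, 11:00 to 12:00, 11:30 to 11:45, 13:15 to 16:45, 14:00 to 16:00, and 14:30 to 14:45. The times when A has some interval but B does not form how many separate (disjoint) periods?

First set merges to 09:00-12:30, 13:00-14:15, 15:00-15:45.
Second set merges to 09:45-10:45, 11:00-12:00, 13:15-16:45.
A \ B = 09:00-09:45, 10:45-11:00, 12:00-12:30, 13:00-13:15.
That is 4 disjoint pieces.

4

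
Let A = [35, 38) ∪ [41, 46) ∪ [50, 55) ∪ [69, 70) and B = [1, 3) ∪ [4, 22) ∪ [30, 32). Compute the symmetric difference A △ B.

[1, 3) ∪ [4, 22) ∪ [30, 32) ∪ [35, 38) ∪ [41, 46) ∪ [50, 55) ∪ [69, 70)

A but not B: [35, 38), [41, 46), [50, 55), [69, 70).
B but not A: [1, 3), [4, 22), [30, 32).
Combining gives A △ B.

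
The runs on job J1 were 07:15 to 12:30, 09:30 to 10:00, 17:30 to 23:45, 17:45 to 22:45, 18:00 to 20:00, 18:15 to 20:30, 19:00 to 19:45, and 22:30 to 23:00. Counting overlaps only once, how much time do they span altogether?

11 h 30 min

Merged: 07:15–12:30, 17:30–23:45.
Lengths: 5 h 15 min + 6 h 15 min = 11 h 30 min.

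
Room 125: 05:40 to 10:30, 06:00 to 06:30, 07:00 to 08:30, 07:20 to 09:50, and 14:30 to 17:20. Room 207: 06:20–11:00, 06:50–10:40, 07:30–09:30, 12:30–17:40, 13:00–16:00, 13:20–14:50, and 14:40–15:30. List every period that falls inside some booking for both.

06:20-10:30, 14:30-17:20

First set merges to 05:40-10:30, 14:30-17:20.
Second set merges to 06:20-11:00, 12:30-17:40.
05:40-10:30 overlaps B on 06:20-10:30.
14:30-17:20 overlaps B on 14:30-17:20.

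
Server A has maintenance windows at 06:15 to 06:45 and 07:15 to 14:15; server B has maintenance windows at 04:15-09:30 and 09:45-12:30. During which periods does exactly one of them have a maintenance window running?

A but not B: 09:30-09:45, 12:30-14:15.
B but not A: 04:15-06:15, 06:45-07:15.
Combining gives A △ B.

04:15-06:15, 06:45-07:15, 09:30-09:45, 12:30-14:15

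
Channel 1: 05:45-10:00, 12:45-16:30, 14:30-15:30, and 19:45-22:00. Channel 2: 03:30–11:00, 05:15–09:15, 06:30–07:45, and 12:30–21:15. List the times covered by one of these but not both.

First set merges to 05:45-10:00, 12:45-16:30, 19:45-22:00.
Second set merges to 03:30-11:00, 12:30-21:15.
A \ B = 21:15-22:00.
B \ A = 03:30-05:45, 10:00-11:00, 12:30-12:45, 16:30-19:45.
Union of the two gives the symmetric difference.

03:30-05:45, 10:00-11:00, 12:30-12:45, 16:30-19:45, 21:15-22:00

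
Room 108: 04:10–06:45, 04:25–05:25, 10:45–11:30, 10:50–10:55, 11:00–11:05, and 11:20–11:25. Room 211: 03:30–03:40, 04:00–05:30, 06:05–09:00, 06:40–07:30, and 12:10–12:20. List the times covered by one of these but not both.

A, merged: 04:10–06:45, 10:45–11:30.
B, merged: 03:30–03:40, 04:00–05:30, 06:05–09:00, 12:10–12:20.
A \ B = 05:30–06:05, 10:45–11:30.
B \ A = 03:30–03:40, 04:00–04:10, 06:45–09:00, 12:10–12:20.
Union of the two gives the symmetric difference.

03:30–03:40, 04:00–04:10, 05:30–06:05, 06:45–09:00, 10:45–11:30, 12:10–12:20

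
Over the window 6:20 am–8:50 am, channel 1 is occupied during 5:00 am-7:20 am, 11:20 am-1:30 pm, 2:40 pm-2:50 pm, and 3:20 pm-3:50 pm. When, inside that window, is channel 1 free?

Covered (merged): 5:00 am–7:20 am, 11:20 am–1:30 pm, 2:40 pm–2:50 pm, 3:20 pm–3:50 pm.
Gaps within 6:20 am–8:50 am: 7:20 am–8:50 am.

7:20 am–8:50 am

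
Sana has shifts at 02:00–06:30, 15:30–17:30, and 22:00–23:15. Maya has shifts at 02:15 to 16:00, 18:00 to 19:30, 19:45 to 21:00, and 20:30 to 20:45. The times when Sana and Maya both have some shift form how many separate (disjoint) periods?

2

Merge the second list: 02:15-16:00, 18:00-19:30, 19:45-21:00.
A ∩ B = 02:15-06:30, 15:30-16:00.
That is 2 disjoint pieces.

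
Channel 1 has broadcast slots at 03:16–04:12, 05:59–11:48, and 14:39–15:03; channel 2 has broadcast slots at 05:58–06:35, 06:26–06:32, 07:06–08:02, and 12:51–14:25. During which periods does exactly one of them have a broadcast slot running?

03:16-04:12, 05:58-05:59, 06:35-07:06, 08:02-11:48, 12:51-14:25, 14:39-15:03

Second set merges to 05:58-06:35, 07:06-08:02, 12:51-14:25.
A but not B: 03:16-04:12, 06:35-07:06, 08:02-11:48, 14:39-15:03.
B but not A: 05:58-05:59, 12:51-14:25.
Combining gives A △ B.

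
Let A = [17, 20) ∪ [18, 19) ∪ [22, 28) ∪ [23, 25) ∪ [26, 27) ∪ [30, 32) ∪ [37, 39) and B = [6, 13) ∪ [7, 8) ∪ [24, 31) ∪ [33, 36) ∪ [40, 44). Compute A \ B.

[17, 20) ∪ [22, 24) ∪ [31, 32) ∪ [37, 39)

Merge the first list: [17, 20), [22, 28), [30, 32), [37, 39).
Merge the second list: [6, 13), [24, 31), [33, 36), [40, 44).
[17, 20) is untouched.
[22, 28) with B removed leaves [22, 24).
[30, 32) with B removed leaves [31, 32).
[37, 39) is untouched.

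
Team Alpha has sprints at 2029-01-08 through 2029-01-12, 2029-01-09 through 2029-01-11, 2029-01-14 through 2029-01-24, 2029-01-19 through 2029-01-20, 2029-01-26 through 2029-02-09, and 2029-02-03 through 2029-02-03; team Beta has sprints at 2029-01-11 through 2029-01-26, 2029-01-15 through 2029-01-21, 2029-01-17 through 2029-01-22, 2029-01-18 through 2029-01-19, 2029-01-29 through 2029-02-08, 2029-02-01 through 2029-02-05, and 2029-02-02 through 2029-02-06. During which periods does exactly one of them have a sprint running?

2029-01-08 through 2029-01-10, 2029-01-13 through 2029-01-13, 2029-01-25 through 2029-01-25, 2029-01-27 through 2029-01-28, 2029-02-09 through 2029-02-09

A, merged: 2029-01-08 through 2029-01-12, 2029-01-14 through 2029-01-24, 2029-01-26 through 2029-02-09.
B, merged: 2029-01-11 through 2029-01-26, 2029-01-29 through 2029-02-08.
Only in the first: 2029-01-08 through 2029-01-10, 2029-01-27 through 2029-01-28, 2029-02-09 through 2029-02-09.
Only in the second: 2029-01-13 through 2029-01-13, 2029-01-25 through 2029-01-25.
Together these are the periods covered by exactly one.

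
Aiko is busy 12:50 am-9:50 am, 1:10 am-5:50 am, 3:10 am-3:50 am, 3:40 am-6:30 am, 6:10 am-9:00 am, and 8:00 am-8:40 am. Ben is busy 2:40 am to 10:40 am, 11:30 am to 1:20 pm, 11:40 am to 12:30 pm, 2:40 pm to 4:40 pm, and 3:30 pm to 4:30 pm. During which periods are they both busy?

2:40 am–9:50 am

A, merged: 12:50 am–9:50 am.
B, merged: 2:40 am–10:40 am, 11:30 am–1:20 pm, 2:40 pm–4:40 pm.
12:50 am–9:50 am overlaps B on 2:40 am–9:50 am.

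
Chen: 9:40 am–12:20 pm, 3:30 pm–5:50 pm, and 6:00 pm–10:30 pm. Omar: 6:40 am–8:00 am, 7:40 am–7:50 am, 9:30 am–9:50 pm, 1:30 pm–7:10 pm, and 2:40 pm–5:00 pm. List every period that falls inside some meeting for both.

9:40 am–12:20 pm, 3:30 pm–5:50 pm, 6:00 pm–9:50 pm

B, merged: 6:40 am–8:00 am, 9:30 am–9:50 pm.
9:40 am–12:20 pm overlaps B on 9:40 am–12:20 pm.
3:30 pm–5:50 pm overlaps B on 3:30 pm–5:50 pm.
6:00 pm–10:30 pm overlaps B on 6:00 pm–9:50 pm.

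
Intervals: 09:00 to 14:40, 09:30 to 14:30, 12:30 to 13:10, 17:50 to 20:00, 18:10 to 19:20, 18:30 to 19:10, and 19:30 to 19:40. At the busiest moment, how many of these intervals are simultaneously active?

3

Walk the sorted start/end points keeping a running depth.
The depth first hits 3 at 12:30.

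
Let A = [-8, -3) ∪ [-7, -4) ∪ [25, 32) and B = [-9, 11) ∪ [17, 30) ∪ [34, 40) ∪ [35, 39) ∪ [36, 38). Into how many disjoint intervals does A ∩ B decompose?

Merge the first list: [-8, -3), [25, 32).
Merge the second list: [-9, 11), [17, 30), [34, 40).
A ∩ B = [-8, -3), [25, 30).
That is 2 disjoint pieces.

2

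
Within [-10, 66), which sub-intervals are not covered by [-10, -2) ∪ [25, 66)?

After merging, the occupied span is [-10, -2), [25, 66).
Uncovered inside [-10, 66): [-2, 25).

[-2, 25)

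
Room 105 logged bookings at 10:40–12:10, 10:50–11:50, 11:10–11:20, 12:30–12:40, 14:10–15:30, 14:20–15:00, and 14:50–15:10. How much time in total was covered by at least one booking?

3 h

Merged: 10:40-12:10, 12:30-12:40, 14:10-15:30.
Lengths: 1 h 30 min + 10 min + 1 h 20 min = 3 h.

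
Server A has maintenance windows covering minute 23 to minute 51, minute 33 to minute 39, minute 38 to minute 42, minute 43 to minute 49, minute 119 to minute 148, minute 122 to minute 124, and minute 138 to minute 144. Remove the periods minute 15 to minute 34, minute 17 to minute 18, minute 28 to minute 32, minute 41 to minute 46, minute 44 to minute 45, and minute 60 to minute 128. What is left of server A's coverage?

Merge the first list: minute 23 to minute 51, minute 119 to minute 148.
Merge the second list: minute 15 to minute 34, minute 41 to minute 46, minute 60 to minute 128.
minute 23 to minute 51 \ B = minute 34 to minute 41, minute 46 to minute 51.
minute 119 to minute 148 \ B = minute 128 to minute 148.

minute 34 to minute 41, minute 46 to minute 51, minute 128 to minute 148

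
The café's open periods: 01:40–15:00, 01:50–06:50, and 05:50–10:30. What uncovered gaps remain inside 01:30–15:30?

01:30–01:40, 15:00–15:30

Covered (merged): 01:40–15:00.
Uncovered inside 01:30–15:30: 01:30–01:40, 15:00–15:30.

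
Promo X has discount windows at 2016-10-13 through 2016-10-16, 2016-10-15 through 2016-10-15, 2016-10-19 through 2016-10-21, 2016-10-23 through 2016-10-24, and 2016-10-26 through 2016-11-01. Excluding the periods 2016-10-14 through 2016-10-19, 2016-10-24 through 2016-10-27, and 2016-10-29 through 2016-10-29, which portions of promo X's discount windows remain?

2016-10-13 through 2016-10-13, 2016-10-20 through 2016-10-21, 2016-10-23 through 2016-10-23, 2016-10-28 through 2016-10-28, 2016-10-30 through 2016-11-01

A, merged: 2016-10-13 through 2016-10-16, 2016-10-19 through 2016-10-21, 2016-10-23 through 2016-10-24, 2016-10-26 through 2016-11-01.
2016-10-13 through 2016-10-16 with B removed leaves 2016-10-13 through 2016-10-13.
2016-10-19 through 2016-10-21 with B removed leaves 2016-10-20 through 2016-10-21.
2016-10-23 through 2016-10-24 with B removed leaves 2016-10-23 through 2016-10-23.
2016-10-26 through 2016-11-01 with B removed leaves 2016-10-28 through 2016-10-28, 2016-10-30 through 2016-11-01.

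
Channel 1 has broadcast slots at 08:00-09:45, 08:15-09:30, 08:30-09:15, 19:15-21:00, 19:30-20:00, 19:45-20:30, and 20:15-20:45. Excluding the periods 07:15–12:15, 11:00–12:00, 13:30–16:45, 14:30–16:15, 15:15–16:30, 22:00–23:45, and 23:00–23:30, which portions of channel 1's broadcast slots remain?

19:15–21:00

Merge the first list: 08:00–09:45, 19:15–21:00.
Merge the second list: 07:15–12:15, 13:30–16:45, 22:00–23:45.
08:00–09:45: fully covered by B → removed.
19:15–21:00: no B overlap → unchanged.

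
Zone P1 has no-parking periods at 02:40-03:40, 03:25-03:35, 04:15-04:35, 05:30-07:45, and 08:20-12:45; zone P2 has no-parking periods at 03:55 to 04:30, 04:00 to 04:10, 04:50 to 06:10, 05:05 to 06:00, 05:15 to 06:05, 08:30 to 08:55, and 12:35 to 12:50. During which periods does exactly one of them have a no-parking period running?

First set merges to 02:40–03:40, 04:15–04:35, 05:30–07:45, 08:20–12:45.
Second set merges to 03:55–04:30, 04:50–06:10, 08:30–08:55, 12:35–12:50.
A \ B = 02:40–03:40, 04:30–04:35, 06:10–07:45, 08:20–08:30, 08:55–12:35.
B \ A = 03:55–04:15, 04:50–05:30, 12:45–12:50.
Union of the two gives the symmetric difference.

02:40–03:40, 03:55–04:15, 04:30–04:35, 04:50–05:30, 06:10–07:45, 08:20–08:30, 08:55–12:35, 12:45–12:50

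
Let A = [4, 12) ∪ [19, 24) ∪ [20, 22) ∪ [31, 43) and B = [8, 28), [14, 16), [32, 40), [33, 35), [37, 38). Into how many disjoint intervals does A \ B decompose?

3

Merge the first list: [4, 12), [19, 24), [31, 43).
Merge the second list: [8, 28), [32, 40).
A \ B = [4, 8), [31, 32), [40, 43).
That is 3 disjoint pieces.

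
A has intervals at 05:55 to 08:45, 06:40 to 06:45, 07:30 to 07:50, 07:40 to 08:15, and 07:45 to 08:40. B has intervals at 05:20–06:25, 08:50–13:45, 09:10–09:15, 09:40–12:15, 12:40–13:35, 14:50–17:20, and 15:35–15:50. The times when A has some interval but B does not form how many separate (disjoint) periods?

1

First set merges to 05:55-08:45.
Second set merges to 05:20-06:25, 08:50-13:45, 14:50-17:20.
A \ B = 06:25-08:45.
That is 1 disjoint piece.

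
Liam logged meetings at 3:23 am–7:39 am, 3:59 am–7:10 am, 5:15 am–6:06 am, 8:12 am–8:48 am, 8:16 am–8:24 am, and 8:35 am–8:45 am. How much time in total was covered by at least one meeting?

4 h 52 min

Merged: 3:23 am–7:39 am, 8:12 am–8:48 am.
Lengths: 4 h 16 min + 36 min = 4 h 52 min.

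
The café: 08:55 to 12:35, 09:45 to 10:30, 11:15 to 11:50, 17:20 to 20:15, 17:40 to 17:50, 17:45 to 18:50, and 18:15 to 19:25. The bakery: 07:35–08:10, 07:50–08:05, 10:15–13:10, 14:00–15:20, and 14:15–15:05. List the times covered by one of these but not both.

07:35–08:10, 08:55–10:15, 12:35–13:10, 14:00–15:20, 17:20–20:15

Merge the first list: 08:55–12:35, 17:20–20:15.
Merge the second list: 07:35–08:10, 10:15–13:10, 14:00–15:20.
A \ B = 08:55–10:15, 17:20–20:15.
B \ A = 07:35–08:10, 12:35–13:10, 14:00–15:20.
Union of the two gives the symmetric difference.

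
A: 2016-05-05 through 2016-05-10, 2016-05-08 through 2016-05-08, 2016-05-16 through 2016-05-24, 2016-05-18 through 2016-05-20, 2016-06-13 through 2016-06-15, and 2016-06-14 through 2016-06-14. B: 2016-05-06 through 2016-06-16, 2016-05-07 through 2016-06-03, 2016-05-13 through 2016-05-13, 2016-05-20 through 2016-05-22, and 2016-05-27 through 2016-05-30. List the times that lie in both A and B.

2016-05-06 through 2016-05-10, 2016-05-16 through 2016-05-24, 2016-06-13 through 2016-06-15

First set merges to 2016-05-05 through 2016-05-10, 2016-05-16 through 2016-05-24, 2016-06-13 through 2016-06-15.
Second set merges to 2016-05-06 through 2016-06-16.
2016-05-05 through 2016-05-10 ∩ B → 2016-05-06 through 2016-05-10.
2016-05-16 through 2016-05-24 ∩ B → 2016-05-16 through 2016-05-24.
2016-06-13 through 2016-06-15 ∩ B → 2016-06-13 through 2016-06-15.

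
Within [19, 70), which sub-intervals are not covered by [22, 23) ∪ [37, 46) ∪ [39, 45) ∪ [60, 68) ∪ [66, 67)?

[19, 22) ∪ [23, 37) ∪ [46, 60) ∪ [68, 70)

After merging, the occupied span is [22, 23), [37, 46), [60, 68).
Uncovered inside [19, 70): [19, 22), [23, 37), [46, 60), [68, 70).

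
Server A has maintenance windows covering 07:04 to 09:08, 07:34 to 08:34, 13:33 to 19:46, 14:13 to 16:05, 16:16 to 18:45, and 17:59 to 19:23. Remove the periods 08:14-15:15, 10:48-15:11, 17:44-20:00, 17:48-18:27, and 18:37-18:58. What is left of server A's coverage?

07:04–08:14, 15:15–17:44

First set merges to 07:04–09:08, 13:33–19:46.
Second set merges to 08:14–15:15, 17:44–20:00.
07:04–09:08 with B removed leaves 07:04–08:14.
13:33–19:46 with B removed leaves 15:15–17:44.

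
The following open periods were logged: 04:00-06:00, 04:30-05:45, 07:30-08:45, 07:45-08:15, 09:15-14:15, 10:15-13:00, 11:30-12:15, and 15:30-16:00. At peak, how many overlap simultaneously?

At 11:30, 3 of the intervals are simultaneously active.
No point has more.

3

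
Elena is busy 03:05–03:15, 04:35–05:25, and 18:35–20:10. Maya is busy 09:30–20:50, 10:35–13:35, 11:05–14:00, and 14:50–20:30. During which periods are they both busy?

18:35–20:10

Second set merges to 09:30–20:50.
03:05–03:15: no overlap with the second set.
04:35–05:25: no overlap with the second set.
18:35–20:10 meets the second set on 18:35–20:10.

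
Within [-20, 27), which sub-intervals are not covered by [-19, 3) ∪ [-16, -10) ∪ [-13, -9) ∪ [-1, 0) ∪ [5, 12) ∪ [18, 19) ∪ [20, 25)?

[-20, -19) ∪ [3, 5) ∪ [12, 18) ∪ [19, 20) ∪ [25, 27)

The merged coverage is [-19, 3), [5, 12), [18, 19), [20, 25).
Uncovered inside [-20, 27): [-20, -19), [3, 5), [12, 18), [19, 20), [25, 27).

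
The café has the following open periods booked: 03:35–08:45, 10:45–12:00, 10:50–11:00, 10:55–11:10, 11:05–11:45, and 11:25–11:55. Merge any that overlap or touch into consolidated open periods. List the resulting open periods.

03:35-08:45, 10:45-12:00

10:45-12:00 is disjoint → start new block.
10:50-11:00 overlaps/touches 10:45-12:00 → extend to 10:45-12:00.
10:55-11:10 overlaps/touches 10:45-12:00 → extend to 10:45-12:00.
11:05-11:45 overlaps/touches 10:45-12:00 → extend to 10:45-12:00.
11:25-11:55 overlaps/touches 10:45-12:00 → extend to 10:45-12:00.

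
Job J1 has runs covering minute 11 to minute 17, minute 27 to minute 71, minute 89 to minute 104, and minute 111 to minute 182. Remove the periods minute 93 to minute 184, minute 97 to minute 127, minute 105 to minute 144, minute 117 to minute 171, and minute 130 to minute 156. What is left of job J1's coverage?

Merge the second list: minute 93 to minute 184.
minute 11 to minute 17: no B overlap → unchanged.
minute 27 to minute 71: no B overlap → unchanged.
minute 89 to minute 104 minus B → minute 89 to minute 93.
minute 111 to minute 182: fully covered by B → removed.

minute 11 to minute 17, minute 27 to minute 71, minute 89 to minute 93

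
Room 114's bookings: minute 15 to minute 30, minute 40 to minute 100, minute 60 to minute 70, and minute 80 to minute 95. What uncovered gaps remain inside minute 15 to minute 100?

minute 30 to minute 40

Covered (merged): minute 15 to minute 30, minute 40 to minute 100.
Uncovered inside minute 15 to minute 100: minute 30 to minute 40.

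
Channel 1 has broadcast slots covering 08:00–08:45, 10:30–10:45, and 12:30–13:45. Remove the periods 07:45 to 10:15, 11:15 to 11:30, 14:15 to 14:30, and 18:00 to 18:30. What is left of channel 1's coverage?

08:00–08:45: fully covered by B → removed.
10:30–10:45: no B overlap → unchanged.
12:30–13:45: no B overlap → unchanged.

10:30–10:45, 12:30–13:45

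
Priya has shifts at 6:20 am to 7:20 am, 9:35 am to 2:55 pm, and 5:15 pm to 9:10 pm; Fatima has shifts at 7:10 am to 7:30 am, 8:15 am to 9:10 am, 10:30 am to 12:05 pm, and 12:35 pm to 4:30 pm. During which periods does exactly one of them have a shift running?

Only in the first: 6:20 am–7:10 am, 9:35 am–10:30 am, 12:05 pm–12:35 pm, 5:15 pm–9:10 pm.
Only in the second: 7:20 am–7:30 am, 8:15 am–9:10 am, 2:55 pm–4:30 pm.
Together these are the periods covered by exactly one.

6:20 am–7:10 am, 7:20 am–7:30 am, 8:15 am–9:10 am, 9:35 am–10:30 am, 12:05 pm–12:35 pm, 2:55 pm–4:30 pm, 5:15 pm–9:10 pm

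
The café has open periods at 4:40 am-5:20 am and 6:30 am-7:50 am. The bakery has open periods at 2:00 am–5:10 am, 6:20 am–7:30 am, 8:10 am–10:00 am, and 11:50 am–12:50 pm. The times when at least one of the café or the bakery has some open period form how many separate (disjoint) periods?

A ∪ B = 2:00 am–5:20 am, 6:20 am–7:50 am, 8:10 am–10:00 am, 11:50 am–12:50 pm.
That is 4 disjoint pieces.

4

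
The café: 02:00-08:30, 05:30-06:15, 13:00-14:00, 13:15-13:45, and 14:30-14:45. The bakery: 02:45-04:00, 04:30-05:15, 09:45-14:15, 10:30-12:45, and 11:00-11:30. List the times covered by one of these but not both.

02:00-02:45, 04:00-04:30, 05:15-08:30, 09:45-13:00, 14:00-14:15, 14:30-14:45

A, merged: 02:00-08:30, 13:00-14:00, 14:30-14:45.
B, merged: 02:45-04:00, 04:30-05:15, 09:45-14:15.
A but not B: 02:00-02:45, 04:00-04:30, 05:15-08:30, 14:30-14:45.
B but not A: 09:45-13:00, 14:00-14:15.
Combining gives A △ B.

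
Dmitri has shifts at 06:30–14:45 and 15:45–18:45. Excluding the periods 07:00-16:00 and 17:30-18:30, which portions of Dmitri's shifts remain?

06:30–14:45 minus B → 06:30–07:00.
15:45–18:45 minus B → 16:00–17:30, 18:30–18:45.

06:30–07:00, 16:00–17:30, 18:30–18:45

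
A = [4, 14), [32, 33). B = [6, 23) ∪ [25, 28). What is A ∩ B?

[4, 14) ∩ B → [6, 14).
[32, 33) meets no B interval.

[6, 14)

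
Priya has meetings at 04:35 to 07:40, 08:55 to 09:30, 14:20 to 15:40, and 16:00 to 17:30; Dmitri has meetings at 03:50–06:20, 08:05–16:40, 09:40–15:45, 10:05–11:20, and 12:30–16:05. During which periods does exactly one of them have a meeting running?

03:50–04:35, 06:20–07:40, 08:05–08:55, 09:30–14:20, 15:40–16:00, 16:40–17:30

Second set merges to 03:50–06:20, 08:05–16:40.
Only in the first: 06:20–07:40, 16:40–17:30.
Only in the second: 03:50–04:35, 08:05–08:55, 09:30–14:20, 15:40–16:00.
Together these are the periods covered by exactly one.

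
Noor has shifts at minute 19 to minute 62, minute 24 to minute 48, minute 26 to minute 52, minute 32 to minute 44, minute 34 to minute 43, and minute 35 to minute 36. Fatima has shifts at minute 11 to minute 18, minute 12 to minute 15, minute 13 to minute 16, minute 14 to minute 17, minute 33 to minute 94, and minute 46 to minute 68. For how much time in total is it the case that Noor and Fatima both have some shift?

29 minutes

A, merged: minute 19 to minute 62.
B, merged: minute 11 to minute 18, minute 33 to minute 94.
A ∩ B = minute 33 to minute 62.
Total: 29 minutes.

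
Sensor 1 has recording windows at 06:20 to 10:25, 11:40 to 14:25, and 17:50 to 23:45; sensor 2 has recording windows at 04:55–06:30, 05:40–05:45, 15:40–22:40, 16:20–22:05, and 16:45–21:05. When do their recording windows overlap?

B, merged: 04:55-06:30, 15:40-22:40.
06:20-10:25 ∩ B → 06:20-06:30.
11:40-14:25 meets no B interval.
17:50-23:45 ∩ B → 17:50-22:40.

06:20-06:30, 17:50-22:40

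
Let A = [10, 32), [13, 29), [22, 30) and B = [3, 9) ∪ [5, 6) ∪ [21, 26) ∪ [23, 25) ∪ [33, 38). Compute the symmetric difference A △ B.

First set merges to [10, 32).
Second set merges to [3, 9), [21, 26), [33, 38).
A \ B = [10, 21), [26, 32).
B \ A = [3, 9), [33, 38).
Union of the two gives the symmetric difference.

[3, 9) ∪ [10, 21) ∪ [26, 32) ∪ [33, 38)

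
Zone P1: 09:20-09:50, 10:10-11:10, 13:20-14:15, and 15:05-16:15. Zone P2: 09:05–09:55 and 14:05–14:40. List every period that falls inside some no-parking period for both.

09:20–09:50, 14:05–14:15

09:20–09:50 overlaps B on 09:20–09:50.
10:10–11:10 falls entirely outside B.
13:20–14:15 overlaps B on 14:05–14:15.
15:05–16:15 falls entirely outside B.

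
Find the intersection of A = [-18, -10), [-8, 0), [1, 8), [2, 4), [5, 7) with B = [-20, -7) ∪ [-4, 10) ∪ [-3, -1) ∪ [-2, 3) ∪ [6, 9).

First set merges to [-18, -10), [-8, 0), [1, 8).
Second set merges to [-20, -7), [-4, 10).
[-18, -10) meets the second set on [-18, -10).
[-8, 0) meets the second set on [-8, -7), [-4, 0).
[1, 8) meets the second set on [1, 8).

[-18, -10) ∪ [-8, -7) ∪ [-4, 0) ∪ [1, 8)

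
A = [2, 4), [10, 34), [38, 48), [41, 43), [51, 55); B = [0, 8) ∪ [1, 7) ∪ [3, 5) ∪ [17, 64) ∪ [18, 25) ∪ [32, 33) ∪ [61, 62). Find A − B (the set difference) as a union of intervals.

Merge the first list: [2, 4), [10, 34), [38, 48), [51, 55).
Merge the second list: [0, 8), [17, 64).
[2, 4): fully covered by B → removed.
[10, 34) minus B → [10, 17).
[38, 48): fully covered by B → removed.
[51, 55): fully covered by B → removed.

[10, 17)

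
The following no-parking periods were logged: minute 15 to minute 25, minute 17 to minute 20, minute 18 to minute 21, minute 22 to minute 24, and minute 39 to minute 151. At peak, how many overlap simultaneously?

3

Walk the sorted start/end points keeping a running depth.
The depth first hits 3 at minute 18.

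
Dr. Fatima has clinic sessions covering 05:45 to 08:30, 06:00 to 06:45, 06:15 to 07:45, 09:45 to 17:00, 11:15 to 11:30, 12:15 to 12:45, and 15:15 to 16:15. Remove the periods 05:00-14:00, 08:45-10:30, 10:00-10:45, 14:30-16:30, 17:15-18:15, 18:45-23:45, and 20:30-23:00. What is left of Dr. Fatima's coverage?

A, merged: 05:45-08:30, 09:45-17:00.
B, merged: 05:00-14:00, 14:30-16:30, 17:15-18:15, 18:45-23:45.
05:45-08:30: entirely removed.
09:45-17:00 \ B = 14:00-14:30, 16:30-17:00.

14:00-14:30, 16:30-17:00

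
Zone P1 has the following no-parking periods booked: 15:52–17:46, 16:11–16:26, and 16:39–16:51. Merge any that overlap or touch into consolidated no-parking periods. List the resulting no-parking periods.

16:11–16:26 overlaps/touches 15:52–17:46 → extend to 15:52–17:46.
16:39–16:51 overlaps/touches 15:52–17:46 → extend to 15:52–17:46.

15:52–17:46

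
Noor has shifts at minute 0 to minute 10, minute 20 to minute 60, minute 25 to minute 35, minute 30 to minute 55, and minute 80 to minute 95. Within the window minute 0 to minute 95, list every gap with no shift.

minute 10 to minute 20, minute 60 to minute 80

Covered (merged): minute 0 to minute 10, minute 20 to minute 60, minute 80 to minute 95.
Uncovered inside minute 0 to minute 95: minute 10 to minute 20, minute 60 to minute 80.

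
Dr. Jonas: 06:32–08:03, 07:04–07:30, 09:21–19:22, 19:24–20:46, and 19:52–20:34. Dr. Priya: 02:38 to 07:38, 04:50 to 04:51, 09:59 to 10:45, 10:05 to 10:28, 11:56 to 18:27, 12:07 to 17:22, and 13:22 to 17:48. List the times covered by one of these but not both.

A, merged: 06:32–08:03, 09:21–19:22, 19:24–20:46.
B, merged: 02:38–07:38, 09:59–10:45, 11:56–18:27.
Only in the first: 07:38–08:03, 09:21–09:59, 10:45–11:56, 18:27–19:22, 19:24–20:46.
Only in the second: 02:38–06:32.
Together these are the periods covered by exactly one.

02:38–06:32, 07:38–08:03, 09:21–09:59, 10:45–11:56, 18:27–19:22, 19:24–20:46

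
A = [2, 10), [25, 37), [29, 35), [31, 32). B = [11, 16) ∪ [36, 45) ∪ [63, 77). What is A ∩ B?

Merge the first list: [2, 10), [25, 37).
[2, 10) falls entirely outside B.
[25, 37) overlaps B on [36, 37).

[36, 37)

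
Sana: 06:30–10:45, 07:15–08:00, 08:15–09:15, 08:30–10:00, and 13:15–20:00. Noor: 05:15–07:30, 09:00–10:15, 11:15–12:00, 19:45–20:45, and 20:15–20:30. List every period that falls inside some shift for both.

First set merges to 06:30–10:45, 13:15–20:00.
Second set merges to 05:15–07:30, 09:00–10:15, 11:15–12:00, 19:45–20:45.
06:30–10:45 overlaps B on 06:30–07:30, 09:00–10:15.
13:15–20:00 overlaps B on 19:45–20:00.

06:30–07:30, 09:00–10:15, 19:45–20:00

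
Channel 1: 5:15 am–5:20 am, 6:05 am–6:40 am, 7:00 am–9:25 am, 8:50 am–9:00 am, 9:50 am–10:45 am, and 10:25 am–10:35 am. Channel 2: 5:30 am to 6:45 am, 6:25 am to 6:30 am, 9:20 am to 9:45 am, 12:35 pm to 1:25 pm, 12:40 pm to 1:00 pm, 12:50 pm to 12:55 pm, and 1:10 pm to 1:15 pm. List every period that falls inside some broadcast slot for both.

Merge the first list: 5:15 am–5:20 am, 6:05 am–6:40 am, 7:00 am–9:25 am, 9:50 am–10:45 am.
Merge the second list: 5:30 am–6:45 am, 9:20 am–9:45 am, 12:35 pm–1:25 pm.
5:15 am–5:20 am meets no B interval.
6:05 am–6:40 am ∩ B → 6:05 am–6:40 am.
7:00 am–9:25 am ∩ B → 9:20 am–9:25 am.
9:50 am–10:45 am meets no B interval.

6:05 am–6:40 am, 9:20 am–9:25 am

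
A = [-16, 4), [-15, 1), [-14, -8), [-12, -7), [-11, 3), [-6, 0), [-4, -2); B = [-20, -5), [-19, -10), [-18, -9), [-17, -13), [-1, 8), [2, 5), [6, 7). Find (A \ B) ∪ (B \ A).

First set merges to [-16, 4).
Second set merges to [-20, -5), [-1, 8).
Only in the first: [-5, -1).
Only in the second: [-20, -16), [4, 8).
Together these are the periods covered by exactly one.

[-20, -16) ∪ [-5, -1) ∪ [4, 8)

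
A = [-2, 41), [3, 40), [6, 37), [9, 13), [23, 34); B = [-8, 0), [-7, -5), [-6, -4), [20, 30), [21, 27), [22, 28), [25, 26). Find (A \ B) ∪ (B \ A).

Merge the first list: [-2, 41).
Merge the second list: [-8, 0), [20, 30).
Only in the first: [0, 20), [30, 41).
Only in the second: [-8, -2).
Together these are the periods covered by exactly one.

[-8, -2) ∪ [0, 20) ∪ [30, 41)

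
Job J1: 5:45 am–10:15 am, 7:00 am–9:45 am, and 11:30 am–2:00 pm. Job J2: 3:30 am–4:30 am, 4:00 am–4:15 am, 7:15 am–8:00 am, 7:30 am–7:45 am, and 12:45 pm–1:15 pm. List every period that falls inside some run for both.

7:15 am–8:00 am, 12:45 pm–1:15 pm

First set merges to 5:45 am–10:15 am, 11:30 am–2:00 pm.
Second set merges to 3:30 am–4:30 am, 7:15 am–8:00 am, 12:45 pm–1:15 pm.
5:45 am–10:15 am meets the second set on 7:15 am–8:00 am.
11:30 am–2:00 pm meets the second set on 12:45 pm–1:15 pm.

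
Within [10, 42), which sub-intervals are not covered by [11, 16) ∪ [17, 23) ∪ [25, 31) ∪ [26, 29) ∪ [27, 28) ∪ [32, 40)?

Covered (merged): [11, 16), [17, 23), [25, 31), [32, 40).
Uncovered inside [10, 42): [10, 11), [16, 17), [23, 25), [31, 32), [40, 42).

[10, 11) ∪ [16, 17) ∪ [23, 25) ∪ [31, 32) ∪ [40, 42)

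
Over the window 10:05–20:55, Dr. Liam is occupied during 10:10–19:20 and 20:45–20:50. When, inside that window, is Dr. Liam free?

Covered (merged): 10:10–19:20, 20:45–20:50.
Uncovered inside 10:05–20:55: 10:05–10:10, 19:20–20:45, 20:50–20:55.

10:05–10:10, 19:20–20:45, 20:50–20:55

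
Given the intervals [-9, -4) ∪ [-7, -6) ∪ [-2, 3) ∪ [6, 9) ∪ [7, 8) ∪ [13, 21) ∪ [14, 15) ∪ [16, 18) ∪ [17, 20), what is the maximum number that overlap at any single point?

3

Sweep endpoints in order; track running count of active intervals.
Peak of 3 reached at 17.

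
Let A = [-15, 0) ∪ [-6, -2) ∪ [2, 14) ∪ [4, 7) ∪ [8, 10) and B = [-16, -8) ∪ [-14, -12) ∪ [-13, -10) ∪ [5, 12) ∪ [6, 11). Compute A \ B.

First set merges to [-15, 0), [2, 14).
Second set merges to [-16, -8), [5, 12).
[-15, 0) \ B = [-8, 0).
[2, 14) \ B = [2, 5), [12, 14).

[-8, 0) ∪ [2, 5) ∪ [12, 14)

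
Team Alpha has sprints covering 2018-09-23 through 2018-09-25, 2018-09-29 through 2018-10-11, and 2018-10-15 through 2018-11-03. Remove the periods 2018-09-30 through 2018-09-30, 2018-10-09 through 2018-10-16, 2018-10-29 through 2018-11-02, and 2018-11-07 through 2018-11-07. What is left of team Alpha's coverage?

2018-09-23 through 2018-09-25: no B overlap → unchanged.
2018-09-29 through 2018-10-11 minus B → 2018-09-29 through 2018-09-29, 2018-10-01 through 2018-10-08.
2018-10-15 through 2018-11-03 minus B → 2018-10-17 through 2018-10-28, 2018-11-03 through 2018-11-03.

2018-09-23 through 2018-09-25, 2018-09-29 through 2018-09-29, 2018-10-01 through 2018-10-08, 2018-10-17 through 2018-10-28, 2018-11-03 through 2018-11-03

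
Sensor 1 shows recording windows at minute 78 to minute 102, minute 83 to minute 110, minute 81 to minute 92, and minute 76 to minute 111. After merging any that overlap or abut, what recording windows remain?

minute 76 to minute 111

Sort by start: minute 76 to minute 111, minute 78 to minute 102, minute 81 to minute 92, minute 83 to minute 110.
minute 78 to minute 102 overlaps/touches minute 76 to minute 111 → extend to minute 76 to minute 111.
minute 81 to minute 92 overlaps/touches minute 76 to minute 111 → extend to minute 76 to minute 111.
minute 83 to minute 110 overlaps/touches minute 76 to minute 111 → extend to minute 76 to minute 111.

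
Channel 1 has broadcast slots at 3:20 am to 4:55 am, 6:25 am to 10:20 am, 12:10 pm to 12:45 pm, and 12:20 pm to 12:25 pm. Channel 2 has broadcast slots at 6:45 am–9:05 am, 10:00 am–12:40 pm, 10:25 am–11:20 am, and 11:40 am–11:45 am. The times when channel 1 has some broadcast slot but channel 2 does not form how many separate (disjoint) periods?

4

First set merges to 3:20 am–4:55 am, 6:25 am–10:20 am, 12:10 pm–12:45 pm.
Second set merges to 6:45 am–9:05 am, 10:00 am–12:40 pm.
A \ B = 3:20 am–4:55 am, 6:25 am–6:45 am, 9:05 am–10:00 am, 12:40 pm–12:45 pm.
That is 4 disjoint pieces.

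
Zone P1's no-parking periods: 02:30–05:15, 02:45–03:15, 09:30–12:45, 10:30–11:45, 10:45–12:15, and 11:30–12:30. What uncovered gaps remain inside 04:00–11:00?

05:15-09:30

Covered (merged): 02:30-05:15, 09:30-12:45.
Uncovered inside 04:00-11:00: 05:15-09:30.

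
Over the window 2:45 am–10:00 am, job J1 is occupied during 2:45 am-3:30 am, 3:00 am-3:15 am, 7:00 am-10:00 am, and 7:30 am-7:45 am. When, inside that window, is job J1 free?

The merged coverage is 2:45 am–3:30 am, 7:00 am–10:00 am.
Uncovered inside 2:45 am–10:00 am: 3:30 am–7:00 am.

3:30 am–7:00 am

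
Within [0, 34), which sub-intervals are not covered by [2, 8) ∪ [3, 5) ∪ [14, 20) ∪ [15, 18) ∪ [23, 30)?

After merging, the occupied span is [2, 8), [14, 20), [23, 30).
Gaps within [0, 34): [0, 2), [8, 14), [20, 23), [30, 34).

[0, 2) ∪ [8, 14) ∪ [20, 23) ∪ [30, 34)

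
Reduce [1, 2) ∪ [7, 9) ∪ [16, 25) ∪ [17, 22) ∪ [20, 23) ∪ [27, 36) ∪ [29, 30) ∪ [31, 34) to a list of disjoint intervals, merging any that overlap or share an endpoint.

[7, 9) is disjoint → start new block.
[16, 25) is disjoint → start new block.
[17, 22) overlaps/touches [16, 25) → extend to [16, 25).
[20, 23) overlaps/touches [16, 25) → extend to [16, 25).
[27, 36) is disjoint → start new block.
[29, 30) overlaps/touches [27, 36) → extend to [27, 36).
[31, 34) overlaps/touches [27, 36) → extend to [27, 36).

[1, 2) ∪ [7, 9) ∪ [16, 25) ∪ [27, 36)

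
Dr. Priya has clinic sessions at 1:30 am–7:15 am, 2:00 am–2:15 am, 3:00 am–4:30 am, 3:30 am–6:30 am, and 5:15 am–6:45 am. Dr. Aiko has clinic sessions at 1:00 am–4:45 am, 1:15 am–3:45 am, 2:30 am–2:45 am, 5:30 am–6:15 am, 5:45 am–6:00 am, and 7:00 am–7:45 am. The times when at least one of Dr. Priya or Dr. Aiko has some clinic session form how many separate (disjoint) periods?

1

Merge the first list: 1:30 am-7:15 am.
Merge the second list: 1:00 am-4:45 am, 5:30 am-6:15 am, 7:00 am-7:45 am.
A ∪ B = 1:00 am-7:45 am.
That is 1 disjoint piece.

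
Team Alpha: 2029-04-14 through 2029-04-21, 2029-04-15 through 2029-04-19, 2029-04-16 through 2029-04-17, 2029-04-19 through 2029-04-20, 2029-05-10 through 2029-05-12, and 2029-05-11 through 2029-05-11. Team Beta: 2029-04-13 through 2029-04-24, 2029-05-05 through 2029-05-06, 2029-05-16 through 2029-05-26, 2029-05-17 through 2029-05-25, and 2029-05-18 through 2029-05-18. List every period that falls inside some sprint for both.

Merge the first list: 2029-04-14 through 2029-04-21, 2029-05-10 through 2029-05-12.
Merge the second list: 2029-04-13 through 2029-04-24, 2029-05-05 through 2029-05-06, 2029-05-16 through 2029-05-26.
2029-04-14 through 2029-04-21 meets the second set on 2029-04-14 through 2029-04-21.
2029-05-10 through 2029-05-12: no overlap with the second set.

2029-04-14 through 2029-04-21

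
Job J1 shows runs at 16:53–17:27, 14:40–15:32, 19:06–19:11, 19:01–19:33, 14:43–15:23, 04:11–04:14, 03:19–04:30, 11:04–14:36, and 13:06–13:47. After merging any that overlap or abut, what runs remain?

Sort by start: 03:19-04:30, 04:11-04:14, 11:04-14:36, 13:06-13:47, 14:40-15:32, 14:43-15:23, 16:53-17:27, 19:01-19:33, 19:06-19:11.
04:11-04:14 overlaps/touches 03:19-04:30 → extend to 03:19-04:30.
11:04-14:36 is disjoint → start new block.
13:06-13:47 overlaps/touches 11:04-14:36 → extend to 11:04-14:36.
14:40-15:32 is disjoint → start new block.
14:43-15:23 overlaps/touches 14:40-15:32 → extend to 14:40-15:32.
16:53-17:27 is disjoint → start new block.
19:01-19:33 is disjoint → start new block.
19:06-19:11 overlaps/touches 19:01-19:33 → extend to 19:01-19:33.

03:19-04:30, 11:04-14:36, 14:40-15:32, 16:53-17:27, 19:01-19:33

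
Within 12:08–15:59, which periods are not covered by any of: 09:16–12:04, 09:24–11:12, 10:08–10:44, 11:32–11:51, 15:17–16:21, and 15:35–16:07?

After merging, the occupied span is 09:16–12:04, 15:17–16:21.
Uncovered inside 12:08–15:59: 12:08–15:17.

12:08–15:17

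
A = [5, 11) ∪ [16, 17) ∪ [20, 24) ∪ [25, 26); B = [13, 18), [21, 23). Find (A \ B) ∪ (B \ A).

[5, 11) ∪ [13, 16) ∪ [17, 18) ∪ [20, 21) ∪ [23, 24) ∪ [25, 26)

A but not B: [5, 11), [20, 21), [23, 24), [25, 26).
B but not A: [13, 16), [17, 18).
Combining gives A △ B.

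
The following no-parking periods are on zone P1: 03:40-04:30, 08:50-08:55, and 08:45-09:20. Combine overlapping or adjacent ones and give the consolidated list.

03:40–04:30, 08:45–09:20

Sort by start: 03:40–04:30, 08:45–09:20, 08:50–08:55.
08:45–09:20 is disjoint → start new block.
08:50–08:55 overlaps/touches 08:45–09:20 → extend to 08:45–09:20.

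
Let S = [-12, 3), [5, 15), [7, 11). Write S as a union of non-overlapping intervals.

[-12, 3) ∪ [5, 15)

[5, 15) is disjoint → start new block.
[7, 11) overlaps/touches [5, 15) → extend to [5, 15).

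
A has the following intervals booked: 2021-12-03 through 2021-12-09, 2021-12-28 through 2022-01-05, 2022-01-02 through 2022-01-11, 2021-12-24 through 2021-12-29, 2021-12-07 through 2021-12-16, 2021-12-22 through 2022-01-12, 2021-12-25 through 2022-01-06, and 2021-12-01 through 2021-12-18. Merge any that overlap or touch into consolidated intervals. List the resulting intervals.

Sort by start: 2021-12-01 through 2021-12-18, 2021-12-03 through 2021-12-09, 2021-12-07 through 2021-12-16, 2021-12-22 through 2022-01-12, 2021-12-24 through 2021-12-29, 2021-12-25 through 2022-01-06, 2021-12-28 through 2022-01-05, 2022-01-02 through 2022-01-11.
2021-12-03 through 2021-12-09 overlaps/touches 2021-12-01 through 2021-12-18 → extend to 2021-12-01 through 2021-12-18.
2021-12-07 through 2021-12-16 overlaps/touches 2021-12-01 through 2021-12-18 → extend to 2021-12-01 through 2021-12-18.
2021-12-22 through 2022-01-12 is disjoint → start new block.
2021-12-24 through 2021-12-29 overlaps/touches 2021-12-22 through 2022-01-12 → extend to 2021-12-22 through 2022-01-12.
2021-12-25 through 2022-01-06 overlaps/touches 2021-12-22 through 2022-01-12 → extend to 2021-12-22 through 2022-01-12.
2021-12-28 through 2022-01-05 overlaps/touches 2021-12-22 through 2022-01-12 → extend to 2021-12-22 through 2022-01-12.
2022-01-02 through 2022-01-11 overlaps/touches 2021-12-22 through 2022-01-12 → extend to 2021-12-22 through 2022-01-12.

2021-12-01 through 2021-12-18, 2021-12-22 through 2022-01-12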